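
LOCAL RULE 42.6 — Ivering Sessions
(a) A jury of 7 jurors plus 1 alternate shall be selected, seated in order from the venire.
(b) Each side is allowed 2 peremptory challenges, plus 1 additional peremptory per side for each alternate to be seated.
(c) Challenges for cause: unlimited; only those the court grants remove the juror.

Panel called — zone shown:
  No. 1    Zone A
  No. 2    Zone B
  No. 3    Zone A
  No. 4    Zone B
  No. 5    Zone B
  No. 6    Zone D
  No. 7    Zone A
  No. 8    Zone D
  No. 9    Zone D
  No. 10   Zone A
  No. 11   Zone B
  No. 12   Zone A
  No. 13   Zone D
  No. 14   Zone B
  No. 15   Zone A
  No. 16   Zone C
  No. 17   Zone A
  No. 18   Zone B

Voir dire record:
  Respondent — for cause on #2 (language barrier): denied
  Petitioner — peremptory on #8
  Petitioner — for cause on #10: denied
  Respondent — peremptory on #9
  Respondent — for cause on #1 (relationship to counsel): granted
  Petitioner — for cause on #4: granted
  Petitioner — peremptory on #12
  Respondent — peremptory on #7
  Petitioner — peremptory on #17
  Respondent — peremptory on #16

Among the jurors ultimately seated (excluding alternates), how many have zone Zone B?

Removed: #1, #4, #7, #8, #9, #12, #16, #17.
Seated jurors 1–7: #2, #3, #5, #6, #10, #11, #13 (alternates #14 not counted).
Of those, in Zone B: #2, #5, #11 → 3.

3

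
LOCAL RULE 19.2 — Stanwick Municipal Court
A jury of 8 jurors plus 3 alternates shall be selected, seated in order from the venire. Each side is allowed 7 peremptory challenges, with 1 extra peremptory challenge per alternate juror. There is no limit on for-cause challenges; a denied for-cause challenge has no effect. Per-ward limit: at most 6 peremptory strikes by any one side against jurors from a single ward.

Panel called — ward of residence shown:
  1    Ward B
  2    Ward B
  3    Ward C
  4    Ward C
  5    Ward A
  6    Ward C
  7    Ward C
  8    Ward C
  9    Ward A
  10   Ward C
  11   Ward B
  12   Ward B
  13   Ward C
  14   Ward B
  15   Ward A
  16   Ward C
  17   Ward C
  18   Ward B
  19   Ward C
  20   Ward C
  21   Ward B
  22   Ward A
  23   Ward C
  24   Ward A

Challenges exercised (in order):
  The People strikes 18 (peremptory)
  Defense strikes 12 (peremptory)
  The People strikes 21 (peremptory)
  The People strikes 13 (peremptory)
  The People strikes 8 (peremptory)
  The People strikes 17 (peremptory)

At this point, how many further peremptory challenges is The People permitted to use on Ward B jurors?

4

The People peremptories so far: #18, #21, #13, #8, #17 — 5 of 10 used, 5 left overall.
Against Ward B: #18, #21 — 2 used; per-ward cap 6 leaves 4.
Binding limit: min(5, 4) = 4.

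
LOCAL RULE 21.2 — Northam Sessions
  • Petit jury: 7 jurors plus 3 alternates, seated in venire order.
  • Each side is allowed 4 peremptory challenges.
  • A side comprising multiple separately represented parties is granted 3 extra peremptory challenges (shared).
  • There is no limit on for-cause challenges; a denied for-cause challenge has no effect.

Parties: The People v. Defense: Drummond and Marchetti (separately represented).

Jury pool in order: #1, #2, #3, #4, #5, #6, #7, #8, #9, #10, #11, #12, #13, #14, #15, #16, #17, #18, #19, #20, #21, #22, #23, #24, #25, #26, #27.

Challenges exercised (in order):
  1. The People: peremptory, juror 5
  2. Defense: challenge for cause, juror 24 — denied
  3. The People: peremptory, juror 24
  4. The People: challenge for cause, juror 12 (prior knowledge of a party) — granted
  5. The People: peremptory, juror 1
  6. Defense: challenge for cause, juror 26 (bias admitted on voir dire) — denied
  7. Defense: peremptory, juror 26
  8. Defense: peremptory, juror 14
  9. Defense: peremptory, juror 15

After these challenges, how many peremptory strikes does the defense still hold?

4

Defense allotment: 4 base + 3 multi-party = 7.
Defense peremptories used: #26, #14, #15 — 3 (for-cause on #24, #26 don't count).
Remaining: 7 − 3 = 4.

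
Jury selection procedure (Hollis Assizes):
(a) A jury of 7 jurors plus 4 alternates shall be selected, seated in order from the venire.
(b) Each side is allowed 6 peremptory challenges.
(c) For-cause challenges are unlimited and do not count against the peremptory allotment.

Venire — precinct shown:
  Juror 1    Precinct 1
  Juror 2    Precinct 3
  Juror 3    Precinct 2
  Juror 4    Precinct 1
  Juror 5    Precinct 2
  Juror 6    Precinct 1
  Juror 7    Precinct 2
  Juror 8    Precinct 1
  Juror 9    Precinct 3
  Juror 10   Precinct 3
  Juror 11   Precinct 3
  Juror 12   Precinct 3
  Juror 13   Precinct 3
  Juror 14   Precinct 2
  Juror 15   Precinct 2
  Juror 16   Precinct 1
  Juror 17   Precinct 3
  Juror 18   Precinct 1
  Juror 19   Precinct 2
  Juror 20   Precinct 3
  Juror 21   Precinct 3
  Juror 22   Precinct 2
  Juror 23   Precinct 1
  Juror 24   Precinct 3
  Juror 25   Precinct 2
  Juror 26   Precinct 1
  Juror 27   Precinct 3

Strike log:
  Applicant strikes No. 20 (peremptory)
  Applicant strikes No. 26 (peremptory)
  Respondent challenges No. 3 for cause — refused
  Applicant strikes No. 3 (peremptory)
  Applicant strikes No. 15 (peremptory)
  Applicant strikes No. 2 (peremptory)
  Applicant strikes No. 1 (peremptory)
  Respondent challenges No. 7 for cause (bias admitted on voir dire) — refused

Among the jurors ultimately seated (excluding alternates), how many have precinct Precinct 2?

2

Removed: #1, #2, #3, #15, #20, #26.
Seated jurors 1–7: #4, #5, #6, #7, #8, #9, #10 (alternates #11, #12, #13, #14 not counted).
Of those, in Precinct 2: #5, #7 → 2.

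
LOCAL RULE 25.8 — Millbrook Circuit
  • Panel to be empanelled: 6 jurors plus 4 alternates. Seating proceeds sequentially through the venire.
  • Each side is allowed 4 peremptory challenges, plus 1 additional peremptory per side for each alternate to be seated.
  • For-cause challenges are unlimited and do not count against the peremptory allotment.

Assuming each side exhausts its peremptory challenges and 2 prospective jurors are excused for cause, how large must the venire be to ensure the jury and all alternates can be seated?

Seats to fill: 6 + 4 alternates = 10.
Peremptories: 4 + 1×4 = 8 per side × 2 sides = 16.
For-cause removals: 2.
Minimum venire: 10 + 16 + 2 = 28.

28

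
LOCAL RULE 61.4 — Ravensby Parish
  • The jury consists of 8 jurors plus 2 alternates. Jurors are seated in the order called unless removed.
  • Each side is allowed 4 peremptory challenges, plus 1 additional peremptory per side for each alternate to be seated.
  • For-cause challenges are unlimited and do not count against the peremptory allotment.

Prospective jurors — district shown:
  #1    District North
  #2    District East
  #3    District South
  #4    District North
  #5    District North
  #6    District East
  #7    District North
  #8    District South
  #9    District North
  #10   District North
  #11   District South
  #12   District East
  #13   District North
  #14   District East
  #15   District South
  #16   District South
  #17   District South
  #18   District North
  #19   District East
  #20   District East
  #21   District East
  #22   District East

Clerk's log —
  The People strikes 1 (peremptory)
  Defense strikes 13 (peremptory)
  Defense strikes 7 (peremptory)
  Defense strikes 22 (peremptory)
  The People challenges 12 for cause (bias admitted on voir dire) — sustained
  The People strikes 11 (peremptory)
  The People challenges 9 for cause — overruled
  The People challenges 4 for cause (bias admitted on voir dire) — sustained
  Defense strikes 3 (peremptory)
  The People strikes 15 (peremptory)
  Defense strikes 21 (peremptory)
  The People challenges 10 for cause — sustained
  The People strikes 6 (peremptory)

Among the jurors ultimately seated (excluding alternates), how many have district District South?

Removed: #1, #3, #4, #6, #7, #10, #11, #12, #13, #15, #21, #22.
Seated jurors 1–8: #2, #5, #8, #9, #14, #16, #17, #18 (alternates #19, #20 not counted).
Of those, in District South: #8, #16, #17 → 3.

3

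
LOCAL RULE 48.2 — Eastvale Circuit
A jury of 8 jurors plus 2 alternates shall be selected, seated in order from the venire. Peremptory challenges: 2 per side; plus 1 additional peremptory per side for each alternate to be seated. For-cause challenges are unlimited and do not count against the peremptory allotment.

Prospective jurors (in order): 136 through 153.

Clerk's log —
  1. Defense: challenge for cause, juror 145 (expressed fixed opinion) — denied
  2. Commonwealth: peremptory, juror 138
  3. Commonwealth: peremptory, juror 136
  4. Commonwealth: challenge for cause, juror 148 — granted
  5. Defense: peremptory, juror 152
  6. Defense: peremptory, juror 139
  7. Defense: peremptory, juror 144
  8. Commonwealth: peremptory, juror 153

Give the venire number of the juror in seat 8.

147

Removed: #136, #138, #139, #144, #148, #152, #153. (#145 stays — for-cause denied.)
Seating in order: seats 1–8 → #137, #140, #141, #142, #143, #145, #146, #147; alternates → #149, #150.
So seat 8 is #147.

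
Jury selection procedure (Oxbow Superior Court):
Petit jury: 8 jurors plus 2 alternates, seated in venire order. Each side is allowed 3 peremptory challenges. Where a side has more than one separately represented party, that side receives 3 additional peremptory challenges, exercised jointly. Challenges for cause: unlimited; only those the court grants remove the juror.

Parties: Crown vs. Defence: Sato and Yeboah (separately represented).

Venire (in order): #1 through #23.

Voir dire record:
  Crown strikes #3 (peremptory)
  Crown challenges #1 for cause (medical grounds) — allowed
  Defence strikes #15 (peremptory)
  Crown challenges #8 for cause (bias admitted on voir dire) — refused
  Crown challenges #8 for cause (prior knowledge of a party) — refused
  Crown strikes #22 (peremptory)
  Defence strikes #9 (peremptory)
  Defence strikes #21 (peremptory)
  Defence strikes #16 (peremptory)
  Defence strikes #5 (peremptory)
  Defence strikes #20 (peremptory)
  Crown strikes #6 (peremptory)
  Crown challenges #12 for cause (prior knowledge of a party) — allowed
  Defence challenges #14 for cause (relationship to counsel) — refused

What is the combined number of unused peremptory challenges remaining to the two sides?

0

Crown allotment: 3. Defence allotment: 3 base + 3 multi-party = 6.
Crown peremptories used: #3, #22, #6 — 3 (for-cause on #1, #8, #8, #12 don't count).
Defence peremptories used: #15, #9, #21, #16, #5, #20 — 6 (the for-cause on #14 doesn't count).
Remaining: (3 − 3) + (6 − 6) = 0.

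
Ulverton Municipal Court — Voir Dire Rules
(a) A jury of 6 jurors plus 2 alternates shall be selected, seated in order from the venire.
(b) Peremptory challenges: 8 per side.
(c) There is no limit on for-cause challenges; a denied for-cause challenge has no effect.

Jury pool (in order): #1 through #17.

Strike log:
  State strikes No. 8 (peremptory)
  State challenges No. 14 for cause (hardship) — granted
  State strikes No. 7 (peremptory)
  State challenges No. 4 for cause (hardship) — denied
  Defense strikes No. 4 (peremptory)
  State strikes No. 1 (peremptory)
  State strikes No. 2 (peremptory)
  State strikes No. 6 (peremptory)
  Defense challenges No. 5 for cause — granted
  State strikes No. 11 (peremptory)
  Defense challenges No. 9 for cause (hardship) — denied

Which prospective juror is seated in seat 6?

15

Removed: #1, #2, #4, #5, #6, #7, #8, #11, #14. (#9 stays — for-cause denied.)
Seating in order: seats 1–6 → #3, #9, #10, #12, #13, #15; alternates → #16, #17.
So seat 6 is #15.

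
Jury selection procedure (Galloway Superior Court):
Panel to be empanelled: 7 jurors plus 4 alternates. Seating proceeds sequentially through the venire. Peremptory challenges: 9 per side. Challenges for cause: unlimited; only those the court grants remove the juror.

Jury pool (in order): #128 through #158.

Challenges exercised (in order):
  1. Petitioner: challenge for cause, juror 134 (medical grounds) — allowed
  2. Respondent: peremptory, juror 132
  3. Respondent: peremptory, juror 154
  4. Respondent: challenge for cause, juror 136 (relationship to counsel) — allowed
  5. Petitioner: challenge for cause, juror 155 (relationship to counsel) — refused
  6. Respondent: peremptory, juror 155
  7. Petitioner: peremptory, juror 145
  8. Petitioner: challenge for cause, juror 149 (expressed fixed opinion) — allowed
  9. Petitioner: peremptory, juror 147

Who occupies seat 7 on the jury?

137

Removed: #132, #134, #136, #145, #147, #149, #154, #155.
Seating in order: seats 1–7 → #128, #129, #130, #131, #133, #135, #137; alternates → #138, #139, #140, #141.
So seat 7 is #137.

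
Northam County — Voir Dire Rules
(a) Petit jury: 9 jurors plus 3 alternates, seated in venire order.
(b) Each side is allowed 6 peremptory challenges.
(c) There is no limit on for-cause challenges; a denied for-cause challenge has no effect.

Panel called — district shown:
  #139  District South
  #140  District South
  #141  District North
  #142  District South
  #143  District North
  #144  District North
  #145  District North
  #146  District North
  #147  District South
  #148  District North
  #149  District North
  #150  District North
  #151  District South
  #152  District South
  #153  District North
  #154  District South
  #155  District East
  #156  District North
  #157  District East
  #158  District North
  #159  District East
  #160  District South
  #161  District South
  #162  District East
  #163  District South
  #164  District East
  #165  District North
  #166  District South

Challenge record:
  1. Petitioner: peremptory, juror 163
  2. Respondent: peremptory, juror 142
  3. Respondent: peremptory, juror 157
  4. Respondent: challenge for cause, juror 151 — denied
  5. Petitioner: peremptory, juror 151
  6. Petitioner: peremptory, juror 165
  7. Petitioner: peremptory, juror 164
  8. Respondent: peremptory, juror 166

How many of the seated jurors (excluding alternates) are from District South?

Removed: #142, #151, #157, #163, #164, #165, #166.
Seated jurors 1–9: #139, #140, #141, #143, #144, #145, #146, #147, #148 (alternates #149, #150, #152 not counted).
Of those, in District South: #139, #140, #147 → 3.

3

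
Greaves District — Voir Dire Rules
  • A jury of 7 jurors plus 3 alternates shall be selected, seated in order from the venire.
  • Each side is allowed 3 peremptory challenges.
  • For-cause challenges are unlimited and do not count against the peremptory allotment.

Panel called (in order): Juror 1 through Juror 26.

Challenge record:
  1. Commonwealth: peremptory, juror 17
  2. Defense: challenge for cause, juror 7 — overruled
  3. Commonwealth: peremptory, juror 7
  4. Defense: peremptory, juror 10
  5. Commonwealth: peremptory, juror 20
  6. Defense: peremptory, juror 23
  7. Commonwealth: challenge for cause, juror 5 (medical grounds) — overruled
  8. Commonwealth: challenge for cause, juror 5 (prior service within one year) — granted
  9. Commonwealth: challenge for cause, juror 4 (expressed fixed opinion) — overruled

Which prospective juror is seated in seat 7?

Removed: #5, #7, #10, #17, #20, #23. (#4 stays — for-cause denied.)
Filling seats in venire order through position 7: #1, #2, #3, #4, #6, #8, #9.
So seat 7 is #9.

9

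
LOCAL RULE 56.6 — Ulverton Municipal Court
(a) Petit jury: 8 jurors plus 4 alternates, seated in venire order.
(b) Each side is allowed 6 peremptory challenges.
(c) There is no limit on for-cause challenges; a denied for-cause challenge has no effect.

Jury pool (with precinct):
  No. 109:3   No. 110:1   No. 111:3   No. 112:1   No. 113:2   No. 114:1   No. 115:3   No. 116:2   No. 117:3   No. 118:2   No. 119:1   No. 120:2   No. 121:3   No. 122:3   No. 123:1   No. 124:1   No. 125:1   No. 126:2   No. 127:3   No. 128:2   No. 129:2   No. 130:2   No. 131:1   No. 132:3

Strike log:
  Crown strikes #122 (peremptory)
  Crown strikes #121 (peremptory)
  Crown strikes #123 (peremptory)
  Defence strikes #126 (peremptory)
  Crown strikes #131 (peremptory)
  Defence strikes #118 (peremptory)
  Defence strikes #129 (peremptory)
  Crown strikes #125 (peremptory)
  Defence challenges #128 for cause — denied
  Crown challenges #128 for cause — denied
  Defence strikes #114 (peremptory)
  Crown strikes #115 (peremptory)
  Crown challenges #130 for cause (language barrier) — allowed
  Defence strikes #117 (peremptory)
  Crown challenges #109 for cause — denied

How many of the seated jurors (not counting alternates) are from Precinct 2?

Removed: #114, #115, #117, #118, #121, #122, #123, #125, #126, #129, #130, #131.
Seated jurors 1–8: #109, #110, #111, #112, #113, #116, #119, #120 (alternates #124, #127, #128, #132 not counted).
Of those, in Precinct 2: #113, #116, #120 → 3.

3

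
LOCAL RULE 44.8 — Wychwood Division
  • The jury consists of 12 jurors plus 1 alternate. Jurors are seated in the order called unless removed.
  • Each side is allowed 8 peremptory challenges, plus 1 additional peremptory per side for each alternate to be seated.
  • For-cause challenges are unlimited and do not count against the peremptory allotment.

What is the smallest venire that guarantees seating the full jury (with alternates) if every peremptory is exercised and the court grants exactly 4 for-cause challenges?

35

Seats to fill: 12 + 1 alternates = 13.
Peremptories: 8 + 1×1 = 9 per side × 2 sides = 18.
For-cause removals: 4.
Minimum venire: 13 + 18 + 4 = 35.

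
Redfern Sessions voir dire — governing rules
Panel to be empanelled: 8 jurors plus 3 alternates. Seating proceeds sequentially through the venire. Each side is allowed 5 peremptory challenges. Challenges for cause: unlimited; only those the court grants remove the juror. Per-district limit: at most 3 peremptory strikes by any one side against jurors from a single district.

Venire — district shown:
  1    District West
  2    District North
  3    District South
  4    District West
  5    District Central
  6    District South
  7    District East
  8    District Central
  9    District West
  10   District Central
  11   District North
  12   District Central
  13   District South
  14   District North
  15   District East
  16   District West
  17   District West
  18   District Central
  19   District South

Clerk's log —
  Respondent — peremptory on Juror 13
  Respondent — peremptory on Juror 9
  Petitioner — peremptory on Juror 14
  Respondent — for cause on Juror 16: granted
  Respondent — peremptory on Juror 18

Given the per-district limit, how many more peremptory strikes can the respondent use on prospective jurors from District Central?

Respondent peremptories so far: #13, #9, #18 — 3 of 5 used, 2 left overall.
Against District Central: #18 — 1 used; per-district cap 3 leaves 2.
Binding limit: min(2, 2) = 2.

2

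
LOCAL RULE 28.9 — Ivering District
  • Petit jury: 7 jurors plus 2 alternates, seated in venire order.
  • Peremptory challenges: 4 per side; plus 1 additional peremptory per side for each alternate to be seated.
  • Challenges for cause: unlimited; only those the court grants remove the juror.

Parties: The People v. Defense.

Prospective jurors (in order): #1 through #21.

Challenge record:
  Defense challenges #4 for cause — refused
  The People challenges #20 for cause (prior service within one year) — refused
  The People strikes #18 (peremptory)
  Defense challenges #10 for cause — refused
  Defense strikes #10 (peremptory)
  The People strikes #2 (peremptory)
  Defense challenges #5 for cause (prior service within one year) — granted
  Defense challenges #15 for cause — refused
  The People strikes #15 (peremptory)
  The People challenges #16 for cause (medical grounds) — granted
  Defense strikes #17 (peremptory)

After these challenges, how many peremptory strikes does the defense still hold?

4

Defense allotment: 4 base + 1 × 2 alternates = 6.
Defense peremptories used: #10, #17 — 2 (for-cause on #4, #10, #5, #15 don't count).
Remaining: 6 − 2 = 4.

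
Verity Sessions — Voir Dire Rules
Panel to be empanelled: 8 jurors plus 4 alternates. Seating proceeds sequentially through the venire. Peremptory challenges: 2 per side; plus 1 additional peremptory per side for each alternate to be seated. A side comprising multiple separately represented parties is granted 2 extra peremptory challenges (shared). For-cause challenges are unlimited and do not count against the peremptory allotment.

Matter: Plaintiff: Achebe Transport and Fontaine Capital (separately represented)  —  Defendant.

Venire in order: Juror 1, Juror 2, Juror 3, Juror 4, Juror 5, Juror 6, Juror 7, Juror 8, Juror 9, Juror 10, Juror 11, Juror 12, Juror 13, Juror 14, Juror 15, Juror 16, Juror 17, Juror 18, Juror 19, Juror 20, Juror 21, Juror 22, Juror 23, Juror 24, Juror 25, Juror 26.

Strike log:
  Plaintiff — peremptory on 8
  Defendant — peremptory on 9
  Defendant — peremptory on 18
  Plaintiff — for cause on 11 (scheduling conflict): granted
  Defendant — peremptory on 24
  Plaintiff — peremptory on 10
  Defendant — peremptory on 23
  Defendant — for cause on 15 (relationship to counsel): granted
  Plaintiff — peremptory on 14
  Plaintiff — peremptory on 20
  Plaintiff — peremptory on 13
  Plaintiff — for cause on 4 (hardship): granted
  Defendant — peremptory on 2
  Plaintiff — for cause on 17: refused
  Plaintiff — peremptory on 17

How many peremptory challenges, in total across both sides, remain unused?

Plaintiff allotment: 2 base + 1 × 4 alternates + 2 multi-party = 8. Defendant allotment: 2 base + 1 × 4 alternates = 6.
Plaintiff peremptories used: #8, #10, #14, #20, #13, #17 — 6 (for-cause on #11, #4, #17 don't count).
Defendant peremptories used: #9, #18, #24, #23, #2 — 5 (the for-cause on #15 doesn't count).
Remaining: (8 − 6) + (6 − 5) = 3.

3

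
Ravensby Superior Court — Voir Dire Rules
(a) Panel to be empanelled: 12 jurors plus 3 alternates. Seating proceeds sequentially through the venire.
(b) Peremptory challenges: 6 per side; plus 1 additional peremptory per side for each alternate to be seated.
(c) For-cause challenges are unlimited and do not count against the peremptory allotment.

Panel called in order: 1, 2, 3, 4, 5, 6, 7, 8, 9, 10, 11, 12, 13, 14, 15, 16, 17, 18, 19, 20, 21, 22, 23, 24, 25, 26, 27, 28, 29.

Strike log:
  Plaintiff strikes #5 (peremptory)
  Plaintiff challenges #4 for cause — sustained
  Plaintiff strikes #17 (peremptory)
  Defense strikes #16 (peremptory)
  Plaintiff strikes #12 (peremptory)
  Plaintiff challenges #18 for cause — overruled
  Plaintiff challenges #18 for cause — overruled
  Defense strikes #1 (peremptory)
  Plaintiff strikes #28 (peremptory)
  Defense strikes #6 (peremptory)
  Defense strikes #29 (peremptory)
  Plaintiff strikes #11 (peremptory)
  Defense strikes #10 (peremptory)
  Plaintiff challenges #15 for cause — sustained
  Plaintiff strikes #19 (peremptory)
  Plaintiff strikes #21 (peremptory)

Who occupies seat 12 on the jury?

Removed: #1, #4, #5, #6, #10, #11, #12, #15, #16, #17, #19, #21, #28, #29. (#18 stays — for-cause denied.)
Seating in order: seats 1–12 → #2, #3, #7, #8, #9, #13, #14, #18, #20, #22, #23, #24; alternates → #25, #26, #27.
So seat 12 is #24.

24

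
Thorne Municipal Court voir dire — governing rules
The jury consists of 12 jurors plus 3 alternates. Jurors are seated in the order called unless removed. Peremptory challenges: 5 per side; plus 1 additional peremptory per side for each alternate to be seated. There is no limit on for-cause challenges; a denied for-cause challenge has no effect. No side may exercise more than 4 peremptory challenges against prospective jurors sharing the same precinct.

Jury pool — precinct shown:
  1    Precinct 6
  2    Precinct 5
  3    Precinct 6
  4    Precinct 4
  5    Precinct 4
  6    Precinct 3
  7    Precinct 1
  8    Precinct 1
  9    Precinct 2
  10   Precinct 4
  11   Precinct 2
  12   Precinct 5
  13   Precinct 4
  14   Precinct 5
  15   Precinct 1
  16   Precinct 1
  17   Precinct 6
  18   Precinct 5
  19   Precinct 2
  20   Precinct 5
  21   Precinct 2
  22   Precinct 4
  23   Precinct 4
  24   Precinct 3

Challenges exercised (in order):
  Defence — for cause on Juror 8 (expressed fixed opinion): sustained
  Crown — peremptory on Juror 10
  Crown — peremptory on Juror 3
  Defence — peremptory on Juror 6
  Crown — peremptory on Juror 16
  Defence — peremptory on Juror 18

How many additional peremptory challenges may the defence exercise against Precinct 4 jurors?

Defence peremptories so far: #6, #18 — 2 of 8 used, 6 left overall.
Against Precinct 4: none yet — per-precinct cap 4 leaves 4.
Binding limit: min(6, 4) = 4.

4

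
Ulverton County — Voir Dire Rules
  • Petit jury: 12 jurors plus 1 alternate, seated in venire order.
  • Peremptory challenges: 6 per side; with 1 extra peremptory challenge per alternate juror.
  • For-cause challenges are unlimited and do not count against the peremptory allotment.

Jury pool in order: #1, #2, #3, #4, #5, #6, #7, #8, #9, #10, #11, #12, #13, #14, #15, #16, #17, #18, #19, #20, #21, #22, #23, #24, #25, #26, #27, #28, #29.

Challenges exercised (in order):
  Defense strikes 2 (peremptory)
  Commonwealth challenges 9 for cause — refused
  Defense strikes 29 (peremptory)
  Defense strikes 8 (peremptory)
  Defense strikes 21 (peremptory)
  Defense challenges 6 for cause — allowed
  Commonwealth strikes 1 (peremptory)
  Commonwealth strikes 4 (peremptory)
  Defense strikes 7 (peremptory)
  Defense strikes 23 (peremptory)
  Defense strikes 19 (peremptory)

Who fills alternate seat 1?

20

Removed: #1, #2, #4, #6, #7, #8, #19, #21, #23, #29. (#9 stays — for-cause denied.)
Seating in order: seats 1–12 → #3, #5, #9, #10, #11, #12, #13, #14, #15, #16, #17, #18; alternates → #20.
So alternate 1 is #20.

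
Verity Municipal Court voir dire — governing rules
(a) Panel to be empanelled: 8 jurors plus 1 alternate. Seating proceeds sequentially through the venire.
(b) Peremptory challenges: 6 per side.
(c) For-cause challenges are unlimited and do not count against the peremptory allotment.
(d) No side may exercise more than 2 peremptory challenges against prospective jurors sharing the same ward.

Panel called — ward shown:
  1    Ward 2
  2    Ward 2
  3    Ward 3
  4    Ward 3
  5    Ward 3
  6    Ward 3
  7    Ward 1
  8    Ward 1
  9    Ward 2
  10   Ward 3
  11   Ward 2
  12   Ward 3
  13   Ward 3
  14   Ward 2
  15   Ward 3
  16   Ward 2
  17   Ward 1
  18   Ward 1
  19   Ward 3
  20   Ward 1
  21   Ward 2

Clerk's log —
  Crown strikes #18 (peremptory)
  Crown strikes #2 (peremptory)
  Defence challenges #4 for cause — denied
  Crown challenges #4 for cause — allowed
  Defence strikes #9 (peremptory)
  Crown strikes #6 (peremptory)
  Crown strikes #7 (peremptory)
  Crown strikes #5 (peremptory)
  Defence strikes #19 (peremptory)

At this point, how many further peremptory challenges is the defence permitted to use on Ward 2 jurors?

Defence peremptories so far: #9, #19 — 2 of 6 used, 4 left overall.
Against Ward 2: #9 — 1 used; per-ward cap 2 leaves 1.
Binding limit: min(4, 1) = 1.

1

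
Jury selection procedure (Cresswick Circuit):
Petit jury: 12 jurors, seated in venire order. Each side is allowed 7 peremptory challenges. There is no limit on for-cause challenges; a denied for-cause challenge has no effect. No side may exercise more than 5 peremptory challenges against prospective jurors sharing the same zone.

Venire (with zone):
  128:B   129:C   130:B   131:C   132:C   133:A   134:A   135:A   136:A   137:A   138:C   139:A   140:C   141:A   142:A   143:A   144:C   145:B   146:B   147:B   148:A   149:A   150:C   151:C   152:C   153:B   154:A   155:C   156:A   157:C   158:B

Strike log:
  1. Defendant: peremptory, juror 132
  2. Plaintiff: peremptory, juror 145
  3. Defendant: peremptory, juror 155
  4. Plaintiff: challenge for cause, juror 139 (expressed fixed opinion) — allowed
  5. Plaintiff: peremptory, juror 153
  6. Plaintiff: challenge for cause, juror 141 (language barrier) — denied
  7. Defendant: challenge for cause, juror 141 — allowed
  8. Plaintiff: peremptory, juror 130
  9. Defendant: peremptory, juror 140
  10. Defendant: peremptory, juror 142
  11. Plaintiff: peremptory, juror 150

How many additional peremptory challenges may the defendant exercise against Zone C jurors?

2

Defendant peremptories so far: #132, #155, #140, #142 — 4 of 7 used, 3 left overall.
Against Zone C: #132, #155, #140 — 3 used; per-zone cap 5 leaves 2.
Binding limit: min(3, 2) = 2.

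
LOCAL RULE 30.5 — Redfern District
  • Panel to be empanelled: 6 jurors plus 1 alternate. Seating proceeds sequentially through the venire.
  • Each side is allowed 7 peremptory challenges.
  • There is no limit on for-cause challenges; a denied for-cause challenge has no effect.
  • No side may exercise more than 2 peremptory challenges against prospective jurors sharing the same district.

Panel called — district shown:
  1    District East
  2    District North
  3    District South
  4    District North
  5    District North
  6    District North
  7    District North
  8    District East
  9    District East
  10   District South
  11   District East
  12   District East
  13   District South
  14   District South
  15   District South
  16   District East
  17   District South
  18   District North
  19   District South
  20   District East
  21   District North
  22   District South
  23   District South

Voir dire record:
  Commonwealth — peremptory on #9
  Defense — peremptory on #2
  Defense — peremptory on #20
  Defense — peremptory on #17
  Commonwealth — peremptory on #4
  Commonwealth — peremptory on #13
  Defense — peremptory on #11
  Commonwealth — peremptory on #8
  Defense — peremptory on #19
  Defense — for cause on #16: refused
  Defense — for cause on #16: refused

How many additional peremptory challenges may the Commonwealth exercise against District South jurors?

1

Commonwealth peremptories so far: #9, #4, #13, #8 — 4 of 7 used, 3 left overall.
Against District South: #13 — 1 used; per-district cap 2 leaves 1.
Binding limit: min(3, 1) = 1.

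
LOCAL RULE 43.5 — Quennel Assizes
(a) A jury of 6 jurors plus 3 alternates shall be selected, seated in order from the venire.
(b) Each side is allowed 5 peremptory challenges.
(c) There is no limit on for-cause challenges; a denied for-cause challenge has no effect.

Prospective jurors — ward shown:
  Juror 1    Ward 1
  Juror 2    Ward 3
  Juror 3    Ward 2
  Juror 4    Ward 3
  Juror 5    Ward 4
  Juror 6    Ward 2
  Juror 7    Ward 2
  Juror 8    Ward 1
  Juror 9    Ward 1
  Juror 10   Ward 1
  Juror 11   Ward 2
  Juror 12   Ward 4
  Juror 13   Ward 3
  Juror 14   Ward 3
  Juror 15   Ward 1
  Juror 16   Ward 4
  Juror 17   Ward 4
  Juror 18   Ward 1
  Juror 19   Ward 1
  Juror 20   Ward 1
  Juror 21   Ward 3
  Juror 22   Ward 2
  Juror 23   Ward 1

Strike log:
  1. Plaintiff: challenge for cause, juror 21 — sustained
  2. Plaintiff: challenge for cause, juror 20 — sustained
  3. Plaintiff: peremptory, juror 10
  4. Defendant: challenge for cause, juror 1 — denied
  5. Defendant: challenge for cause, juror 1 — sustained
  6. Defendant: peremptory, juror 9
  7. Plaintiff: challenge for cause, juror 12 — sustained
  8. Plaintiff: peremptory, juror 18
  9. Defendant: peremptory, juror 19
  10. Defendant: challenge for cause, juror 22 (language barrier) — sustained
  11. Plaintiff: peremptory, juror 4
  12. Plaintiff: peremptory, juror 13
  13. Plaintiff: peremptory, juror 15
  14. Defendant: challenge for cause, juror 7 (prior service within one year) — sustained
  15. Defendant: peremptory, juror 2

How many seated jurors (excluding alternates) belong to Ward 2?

Removed: #1, #2, #4, #7, #9, #10, #12, #13, #15, #18, #19, #20, #21, #22.
Seated jurors 1–6: #3, #5, #6, #8, #11, #14 (alternates #16, #17, #23 not counted).
Of those, in Ward 2: #3, #6, #11 → 3.

3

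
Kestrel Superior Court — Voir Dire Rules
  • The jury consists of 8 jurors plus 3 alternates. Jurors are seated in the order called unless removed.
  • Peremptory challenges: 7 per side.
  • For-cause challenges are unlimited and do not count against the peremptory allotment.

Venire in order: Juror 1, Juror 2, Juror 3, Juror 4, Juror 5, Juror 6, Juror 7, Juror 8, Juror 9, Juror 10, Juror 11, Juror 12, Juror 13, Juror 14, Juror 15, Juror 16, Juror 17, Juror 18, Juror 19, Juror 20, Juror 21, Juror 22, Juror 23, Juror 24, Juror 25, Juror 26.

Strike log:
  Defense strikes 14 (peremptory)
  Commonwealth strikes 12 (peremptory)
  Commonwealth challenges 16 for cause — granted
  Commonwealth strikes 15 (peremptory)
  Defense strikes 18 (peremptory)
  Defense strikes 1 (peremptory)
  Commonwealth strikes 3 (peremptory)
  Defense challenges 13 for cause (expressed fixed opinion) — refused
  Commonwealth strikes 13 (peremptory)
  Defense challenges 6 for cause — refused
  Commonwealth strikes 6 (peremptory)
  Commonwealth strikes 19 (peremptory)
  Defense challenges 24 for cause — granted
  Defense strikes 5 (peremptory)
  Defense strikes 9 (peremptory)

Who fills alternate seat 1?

Removed: #1, #3, #5, #6, #9, #12, #13, #14, #15, #16, #18, #19, #24.
Filling seats in venire order through position 9: #2, #4, #7, #8, #10, #11, #17, #20, #21.
So alternate 1 is #21.

21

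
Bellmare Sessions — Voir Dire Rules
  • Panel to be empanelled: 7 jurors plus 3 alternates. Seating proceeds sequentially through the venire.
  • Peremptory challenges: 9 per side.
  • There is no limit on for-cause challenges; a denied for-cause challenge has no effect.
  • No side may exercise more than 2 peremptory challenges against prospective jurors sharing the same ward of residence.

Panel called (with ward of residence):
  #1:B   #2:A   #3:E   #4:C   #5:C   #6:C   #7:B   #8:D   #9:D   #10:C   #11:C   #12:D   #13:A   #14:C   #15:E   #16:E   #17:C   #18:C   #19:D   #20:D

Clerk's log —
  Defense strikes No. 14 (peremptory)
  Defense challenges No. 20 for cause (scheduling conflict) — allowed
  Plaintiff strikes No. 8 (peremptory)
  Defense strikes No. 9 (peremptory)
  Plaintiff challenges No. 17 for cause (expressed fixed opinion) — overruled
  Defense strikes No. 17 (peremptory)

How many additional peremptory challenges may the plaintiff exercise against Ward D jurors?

Plaintiff peremptories so far: #8 — 1 of 9 used, 8 left overall.
Against Ward D: #8 — 1 used; per-ward cap 2 leaves 1.
Binding limit: min(8, 1) = 1.

1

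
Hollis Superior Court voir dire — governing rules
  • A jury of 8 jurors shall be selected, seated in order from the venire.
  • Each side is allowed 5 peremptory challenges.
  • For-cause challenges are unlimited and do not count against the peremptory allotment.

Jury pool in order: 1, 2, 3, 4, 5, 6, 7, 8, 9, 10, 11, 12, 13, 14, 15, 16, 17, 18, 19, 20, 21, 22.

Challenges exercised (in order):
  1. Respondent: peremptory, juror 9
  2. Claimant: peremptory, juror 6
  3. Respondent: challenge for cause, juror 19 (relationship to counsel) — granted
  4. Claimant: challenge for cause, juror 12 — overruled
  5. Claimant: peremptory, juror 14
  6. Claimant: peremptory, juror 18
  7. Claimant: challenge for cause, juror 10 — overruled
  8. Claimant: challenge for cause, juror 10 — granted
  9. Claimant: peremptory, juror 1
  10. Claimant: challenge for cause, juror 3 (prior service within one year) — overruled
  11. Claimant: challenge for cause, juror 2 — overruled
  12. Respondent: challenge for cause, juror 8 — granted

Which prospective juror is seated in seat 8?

13

Removed: #1, #6, #8, #9, #10, #14, #18, #19. (#2, #3, #12 stay — for-cause denied.)
Seating in order: seats 1–8 → #2, #3, #4, #5, #7, #11, #12, #13.
So seat 8 is #13.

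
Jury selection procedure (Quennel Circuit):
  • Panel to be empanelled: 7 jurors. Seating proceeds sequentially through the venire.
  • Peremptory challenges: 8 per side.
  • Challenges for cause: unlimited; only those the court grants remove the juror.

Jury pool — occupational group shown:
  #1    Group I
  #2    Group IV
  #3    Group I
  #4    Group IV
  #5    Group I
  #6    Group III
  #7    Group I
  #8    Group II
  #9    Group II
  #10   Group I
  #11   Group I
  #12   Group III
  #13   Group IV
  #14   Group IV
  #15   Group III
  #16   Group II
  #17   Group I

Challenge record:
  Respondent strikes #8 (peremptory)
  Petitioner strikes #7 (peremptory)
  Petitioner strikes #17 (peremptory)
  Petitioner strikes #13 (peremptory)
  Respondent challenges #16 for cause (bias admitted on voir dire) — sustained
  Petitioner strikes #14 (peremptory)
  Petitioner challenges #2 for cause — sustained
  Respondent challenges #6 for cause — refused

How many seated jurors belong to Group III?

Removed: #2, #7, #8, #13, #14, #16, #17.
Seated jurors 1–7: #1, #3, #4, #5, #6, #9, #10.
Of those, in Group III: #6 → 1.

1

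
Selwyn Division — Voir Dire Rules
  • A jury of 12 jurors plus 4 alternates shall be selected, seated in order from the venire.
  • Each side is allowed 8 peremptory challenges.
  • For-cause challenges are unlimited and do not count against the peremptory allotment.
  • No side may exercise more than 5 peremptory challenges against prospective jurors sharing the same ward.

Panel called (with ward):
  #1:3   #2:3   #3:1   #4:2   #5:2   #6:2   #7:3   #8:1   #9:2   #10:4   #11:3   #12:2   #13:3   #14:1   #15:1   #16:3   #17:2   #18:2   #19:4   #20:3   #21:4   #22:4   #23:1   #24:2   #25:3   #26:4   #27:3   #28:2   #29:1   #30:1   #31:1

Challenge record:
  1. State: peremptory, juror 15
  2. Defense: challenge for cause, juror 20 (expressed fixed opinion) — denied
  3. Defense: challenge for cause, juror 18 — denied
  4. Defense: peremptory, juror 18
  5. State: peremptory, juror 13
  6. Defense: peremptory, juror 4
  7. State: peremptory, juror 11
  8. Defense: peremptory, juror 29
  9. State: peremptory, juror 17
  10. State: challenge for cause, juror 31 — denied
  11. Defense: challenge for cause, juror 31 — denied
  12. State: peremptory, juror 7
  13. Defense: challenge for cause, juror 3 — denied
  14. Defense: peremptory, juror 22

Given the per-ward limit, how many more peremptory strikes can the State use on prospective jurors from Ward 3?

State peremptories so far: #15, #13, #11, #17, #7 — 5 of 8 used, 3 left overall.
Against Ward 3: #13, #11, #7 — 3 used; per-ward cap 5 leaves 2.
Binding limit: min(3, 2) = 2.

2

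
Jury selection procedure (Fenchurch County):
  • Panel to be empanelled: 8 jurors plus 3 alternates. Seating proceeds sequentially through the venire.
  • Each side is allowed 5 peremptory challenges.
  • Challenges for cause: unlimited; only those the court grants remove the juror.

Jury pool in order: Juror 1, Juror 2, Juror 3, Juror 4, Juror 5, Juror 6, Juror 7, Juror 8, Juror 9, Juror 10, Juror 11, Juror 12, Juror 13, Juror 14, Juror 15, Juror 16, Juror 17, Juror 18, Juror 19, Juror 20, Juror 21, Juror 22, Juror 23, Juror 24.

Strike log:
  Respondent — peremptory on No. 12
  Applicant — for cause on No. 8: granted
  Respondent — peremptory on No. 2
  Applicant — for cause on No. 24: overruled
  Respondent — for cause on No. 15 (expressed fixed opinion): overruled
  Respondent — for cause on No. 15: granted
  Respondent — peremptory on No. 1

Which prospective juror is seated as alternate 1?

13

Removed: #1, #2, #8, #12, #15. (#24 stays — for-cause denied.)
Seating in order: seats 1–8 → #3, #4, #5, #6, #7, #9, #10, #11; alternates → #13, #14, #16.
So alternate 1 is #13.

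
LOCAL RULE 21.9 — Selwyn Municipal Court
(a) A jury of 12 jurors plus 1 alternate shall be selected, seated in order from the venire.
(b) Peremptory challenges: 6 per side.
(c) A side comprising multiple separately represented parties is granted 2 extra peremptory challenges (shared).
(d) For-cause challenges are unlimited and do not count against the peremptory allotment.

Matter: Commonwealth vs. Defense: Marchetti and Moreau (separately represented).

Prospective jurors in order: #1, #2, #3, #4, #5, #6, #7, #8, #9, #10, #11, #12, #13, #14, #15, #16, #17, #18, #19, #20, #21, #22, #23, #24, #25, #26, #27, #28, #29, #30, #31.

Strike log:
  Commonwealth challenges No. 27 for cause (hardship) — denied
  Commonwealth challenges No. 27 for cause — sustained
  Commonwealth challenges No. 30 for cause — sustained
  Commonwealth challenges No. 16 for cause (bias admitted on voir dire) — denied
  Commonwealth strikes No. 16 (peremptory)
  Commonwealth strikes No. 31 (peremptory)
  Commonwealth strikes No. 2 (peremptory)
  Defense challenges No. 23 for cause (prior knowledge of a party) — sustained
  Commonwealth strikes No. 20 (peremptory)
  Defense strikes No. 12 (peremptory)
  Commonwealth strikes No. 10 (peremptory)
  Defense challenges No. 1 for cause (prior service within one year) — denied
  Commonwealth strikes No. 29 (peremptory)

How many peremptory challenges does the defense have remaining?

7

Defense allotment: 6 base + 2 multi-party = 8.
Defense peremptories used: #12 — 1 (for-cause on #23, #1 don't count).
Remaining: 8 − 1 = 7.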